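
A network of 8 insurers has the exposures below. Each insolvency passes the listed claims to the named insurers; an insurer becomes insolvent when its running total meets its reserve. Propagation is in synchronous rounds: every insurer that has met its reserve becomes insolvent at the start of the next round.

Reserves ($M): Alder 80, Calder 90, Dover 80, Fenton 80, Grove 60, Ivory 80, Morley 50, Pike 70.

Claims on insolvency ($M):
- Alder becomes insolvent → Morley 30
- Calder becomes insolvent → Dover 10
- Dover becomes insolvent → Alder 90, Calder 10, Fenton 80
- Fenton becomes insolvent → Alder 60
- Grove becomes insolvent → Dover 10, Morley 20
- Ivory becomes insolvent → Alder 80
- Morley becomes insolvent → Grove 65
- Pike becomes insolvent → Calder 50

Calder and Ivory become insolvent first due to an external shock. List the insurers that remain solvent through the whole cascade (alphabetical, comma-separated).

Round 1 — Calder, Ivory become insolvent (initial).
  Alder: +80 → 80 ≥ 80
  Dover: +10 → 10 < 80
Round 2 — Alder becomes insolvent.
  Morley: +30 → 30 < 50
No further insolvencies.

Dover, Fenton, Grove, Morley, Pike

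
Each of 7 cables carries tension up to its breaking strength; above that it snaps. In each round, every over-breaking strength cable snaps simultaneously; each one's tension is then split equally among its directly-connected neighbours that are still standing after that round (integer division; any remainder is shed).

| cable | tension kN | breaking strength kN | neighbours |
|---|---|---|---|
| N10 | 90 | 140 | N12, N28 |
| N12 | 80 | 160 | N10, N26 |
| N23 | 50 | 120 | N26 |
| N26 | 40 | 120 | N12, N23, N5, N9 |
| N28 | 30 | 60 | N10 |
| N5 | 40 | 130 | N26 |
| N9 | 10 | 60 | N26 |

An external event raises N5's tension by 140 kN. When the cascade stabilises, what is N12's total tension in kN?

153

Round 1 — N5 at 180 > 130. N5 snaps.
  N5 sheds 180 kN to N26: 180 each.
    N26: 40+180 = 220 > 120
Round 2 — N26 snaps.
  N26 sheds 220 kN to N12, N23, N9: 73 each (1 lost).
    N12: 80+73 = 153 ≤ 160
    N23: 50+73 = 123 > 120
    N9: 10+73 = 83 > 60
Round 3 — N23, N9 snap.
  N23 sheds 123 kN: no online neighbours, lost.
  N9 sheds 83 kN: no online neighbours, lost.
No further breaks.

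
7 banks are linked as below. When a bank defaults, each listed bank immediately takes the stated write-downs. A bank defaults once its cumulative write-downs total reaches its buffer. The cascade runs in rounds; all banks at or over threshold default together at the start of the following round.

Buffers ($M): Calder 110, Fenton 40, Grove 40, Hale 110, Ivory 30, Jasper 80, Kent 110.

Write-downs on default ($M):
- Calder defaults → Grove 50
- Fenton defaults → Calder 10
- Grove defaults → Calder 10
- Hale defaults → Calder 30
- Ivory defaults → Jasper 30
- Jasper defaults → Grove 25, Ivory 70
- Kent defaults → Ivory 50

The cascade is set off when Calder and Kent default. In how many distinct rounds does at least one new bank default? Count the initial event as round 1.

Round 1 — Calder, Kent default (initial).
  Grove: +50 → 50 ≥ 40
  Ivory: +50 → 50 ≥ 30
Round 2 — Grove, Ivory default.
  Jasper: +30 → 30 < 80
No further defaults.

2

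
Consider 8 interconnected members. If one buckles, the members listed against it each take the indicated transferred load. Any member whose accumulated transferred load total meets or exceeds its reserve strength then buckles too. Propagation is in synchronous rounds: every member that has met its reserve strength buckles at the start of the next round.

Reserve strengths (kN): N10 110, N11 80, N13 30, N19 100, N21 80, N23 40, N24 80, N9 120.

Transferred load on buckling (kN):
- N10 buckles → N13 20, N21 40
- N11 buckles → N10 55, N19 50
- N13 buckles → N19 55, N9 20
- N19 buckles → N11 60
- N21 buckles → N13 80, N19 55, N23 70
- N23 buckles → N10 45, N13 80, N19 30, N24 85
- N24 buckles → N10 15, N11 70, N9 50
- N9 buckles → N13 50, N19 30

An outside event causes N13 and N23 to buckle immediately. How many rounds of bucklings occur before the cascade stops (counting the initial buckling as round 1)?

2

Round 1 — N13, N23 buckle (initial).
  N10: +45 → 45 < 110
  N19: +55+30 → 85 < 100
  N24: +85 → 85 ≥ 80
  N9: +20 → 20 < 120
Round 2 — N24 buckles.
  N10: +15 → 60 < 110
  N11: +70 → 70 < 80
  N9: +50 → 70 < 120
No further bucklings.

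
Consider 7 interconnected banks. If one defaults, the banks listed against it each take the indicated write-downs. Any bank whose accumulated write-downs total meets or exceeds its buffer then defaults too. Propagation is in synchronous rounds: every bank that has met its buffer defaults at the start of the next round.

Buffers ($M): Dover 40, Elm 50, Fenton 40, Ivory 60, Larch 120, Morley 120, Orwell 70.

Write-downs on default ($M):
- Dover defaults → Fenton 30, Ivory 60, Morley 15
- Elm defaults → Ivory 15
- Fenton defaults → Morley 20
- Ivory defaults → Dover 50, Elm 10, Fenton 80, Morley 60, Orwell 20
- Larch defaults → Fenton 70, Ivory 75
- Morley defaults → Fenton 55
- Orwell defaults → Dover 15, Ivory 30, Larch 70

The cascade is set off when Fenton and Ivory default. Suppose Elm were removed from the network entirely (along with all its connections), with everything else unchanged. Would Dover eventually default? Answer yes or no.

With Elm removed:
Round 1 — Fenton, Ivory default (initial).
  Dover: +50 → 50 ≥ 40
  Morley: +20+60 → 80 < 120
  Orwell: +20 → 20 < 70
Round 2 — Dover defaults.
  Morley: +15 → 95 < 120
No further defaults.

yes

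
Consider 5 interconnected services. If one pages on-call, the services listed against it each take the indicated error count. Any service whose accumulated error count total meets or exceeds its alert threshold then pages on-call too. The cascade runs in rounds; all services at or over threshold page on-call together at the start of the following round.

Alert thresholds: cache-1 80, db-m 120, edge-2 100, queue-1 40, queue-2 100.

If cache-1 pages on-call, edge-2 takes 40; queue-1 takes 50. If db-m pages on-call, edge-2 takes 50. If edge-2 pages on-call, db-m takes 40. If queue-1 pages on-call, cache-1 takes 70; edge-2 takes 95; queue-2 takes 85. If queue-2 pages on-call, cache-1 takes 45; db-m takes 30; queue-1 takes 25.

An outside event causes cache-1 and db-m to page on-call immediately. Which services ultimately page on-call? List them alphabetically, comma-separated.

cache-1, db-m, edge-2, queue-1

Round 1 — cache-1, db-m page on-call (initial).
  edge-2: +40+50 → 90 < 100
  queue-1: +50 → 50 ≥ 40
Round 2 — queue-1 pages on-call.
  edge-2: +95 → 185 ≥ 100
  queue-2: +85 → 85 < 100
Round 3 — edge-2 pages on-call.
No further pages.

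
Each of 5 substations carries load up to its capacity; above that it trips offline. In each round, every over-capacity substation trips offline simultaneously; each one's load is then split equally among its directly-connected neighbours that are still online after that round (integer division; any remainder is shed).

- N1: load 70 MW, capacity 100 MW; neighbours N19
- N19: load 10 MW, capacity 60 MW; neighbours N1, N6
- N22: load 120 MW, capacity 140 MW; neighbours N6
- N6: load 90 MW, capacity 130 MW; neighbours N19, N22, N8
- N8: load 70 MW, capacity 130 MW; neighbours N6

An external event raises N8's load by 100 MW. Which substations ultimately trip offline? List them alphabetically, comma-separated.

Round 1 — N8 at 170 > 130. N8 trips offline.
  N8 sheds 170 MW to N6: 170 each.
    N6: 90+170 = 260 > 130
Round 2 — N6 trips offline.
  N6 sheds 260 MW to N19, N22: 130 each.
    N19: 10+130 = 140 > 60
    N22: 120+130 = 250 > 140
Round 3 — N19, N22 trip offline.
  N19 sheds 140 MW to N1: 140 each.
    N1: 70+140 = 210 > 100
  N22 sheds 250 MW: no online neighbours, lost.
Round 4 — N1 trips offline.
  N1 sheds 210 MW: no online neighbours, lost.
No further trips.

N1, N19, N22, N6, N8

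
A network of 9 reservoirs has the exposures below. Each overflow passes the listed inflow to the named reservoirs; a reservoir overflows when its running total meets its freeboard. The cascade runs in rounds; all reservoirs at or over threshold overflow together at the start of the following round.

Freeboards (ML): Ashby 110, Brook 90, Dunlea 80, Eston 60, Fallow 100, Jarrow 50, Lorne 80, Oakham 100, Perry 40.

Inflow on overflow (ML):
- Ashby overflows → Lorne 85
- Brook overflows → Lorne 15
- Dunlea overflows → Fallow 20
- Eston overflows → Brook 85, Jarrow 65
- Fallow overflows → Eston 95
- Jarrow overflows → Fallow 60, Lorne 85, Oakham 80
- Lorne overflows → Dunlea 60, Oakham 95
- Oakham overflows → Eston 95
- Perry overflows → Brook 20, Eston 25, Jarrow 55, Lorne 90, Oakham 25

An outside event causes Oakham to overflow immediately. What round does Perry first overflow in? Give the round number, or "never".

never

Round 1 — Oakham overflows (initial).
  Eston: +95 → 95 ≥ 60
Round 2 — Eston overflows.
  Brook: +85 → 85 < 90
  Jarrow: +65 → 65 ≥ 50
Round 3 — Jarrow overflows.
  Fallow: +60 → 60 < 100
  Lorne: +85 → 85 ≥ 80
Round 4 — Lorne overflows.
  Dunlea: +60 → 60 < 80
No further overflows.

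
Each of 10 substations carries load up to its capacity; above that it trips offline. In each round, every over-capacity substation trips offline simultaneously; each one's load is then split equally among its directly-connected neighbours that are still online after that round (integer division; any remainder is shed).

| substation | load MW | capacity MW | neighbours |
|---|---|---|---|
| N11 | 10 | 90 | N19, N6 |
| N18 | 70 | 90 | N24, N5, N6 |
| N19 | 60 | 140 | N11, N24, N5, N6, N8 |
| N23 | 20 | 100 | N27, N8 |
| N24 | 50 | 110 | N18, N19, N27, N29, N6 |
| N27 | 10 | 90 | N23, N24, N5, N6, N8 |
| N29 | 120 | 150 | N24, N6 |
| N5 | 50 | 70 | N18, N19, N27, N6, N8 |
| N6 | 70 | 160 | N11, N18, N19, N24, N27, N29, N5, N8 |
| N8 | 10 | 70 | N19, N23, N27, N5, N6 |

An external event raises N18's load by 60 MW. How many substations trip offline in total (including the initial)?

Round 1 — N18 at 130 > 90. N18 trips offline.
  N18 sheds 130 MW to N24, N5, N6: 43 each (1 lost).
    N24: 50+43 = 93 ≤ 110
    N5: 50+43 = 93 > 70
    N6: 70+43 = 113 ≤ 160
Round 2 — N5 trips offline.
  N5 sheds 93 MW to N19, N27, N6, N8: 23 each (1 lost).
    N19: 60+23 = 83 ≤ 140
    N27: 10+23 = 33 ≤ 90
    N6: 113+23 = 136 ≤ 160
    N8: 10+23 = 33 ≤ 70
No further trips.

2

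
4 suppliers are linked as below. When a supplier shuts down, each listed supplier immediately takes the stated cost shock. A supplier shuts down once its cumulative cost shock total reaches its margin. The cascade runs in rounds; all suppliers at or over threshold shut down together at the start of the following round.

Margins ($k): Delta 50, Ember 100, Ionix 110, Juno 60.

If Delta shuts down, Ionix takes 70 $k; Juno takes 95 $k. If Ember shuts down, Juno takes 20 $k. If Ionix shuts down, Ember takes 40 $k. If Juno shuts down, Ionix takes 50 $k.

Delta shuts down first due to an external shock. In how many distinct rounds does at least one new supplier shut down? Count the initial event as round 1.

Round 1 — Delta shuts down (initial).
  Ionix: +70 → 70 < 110
  Juno: +95 → 95 ≥ 60
Round 2 — Juno shuts down.
  Ionix: +50 → 120 ≥ 110
Round 3 — Ionix shuts down.
  Ember: +40 → 40 < 100
No further shutdowns.

3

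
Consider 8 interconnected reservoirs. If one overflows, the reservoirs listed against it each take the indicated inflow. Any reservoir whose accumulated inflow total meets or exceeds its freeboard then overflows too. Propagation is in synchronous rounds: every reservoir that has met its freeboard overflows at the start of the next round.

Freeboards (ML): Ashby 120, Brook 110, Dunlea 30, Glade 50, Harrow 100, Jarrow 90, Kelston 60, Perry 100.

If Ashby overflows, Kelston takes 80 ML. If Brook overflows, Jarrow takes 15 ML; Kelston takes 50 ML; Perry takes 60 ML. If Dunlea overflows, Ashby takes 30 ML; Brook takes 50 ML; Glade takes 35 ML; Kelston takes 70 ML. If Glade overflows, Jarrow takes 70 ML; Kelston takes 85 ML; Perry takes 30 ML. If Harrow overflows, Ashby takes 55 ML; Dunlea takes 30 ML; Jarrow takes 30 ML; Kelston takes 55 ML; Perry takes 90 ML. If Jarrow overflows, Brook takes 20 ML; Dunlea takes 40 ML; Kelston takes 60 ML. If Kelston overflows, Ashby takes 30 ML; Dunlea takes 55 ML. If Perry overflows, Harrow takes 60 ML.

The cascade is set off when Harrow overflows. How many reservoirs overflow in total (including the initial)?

Round 1 — Harrow overflows (initial).
  Ashby: +55 → 55 < 120
  Dunlea: +30 → 30 ≥ 30
  Jarrow: +30 → 30 < 90
  Kelston: +55 → 55 < 60
  Perry: +90 → 90 < 100
Round 2 — Dunlea overflows.
  Ashby: +30 → 85 < 120
  Brook: +50 → 50 < 110
  Glade: +35 → 35 < 50
  Kelston: +70 → 125 ≥ 60
Round 3 — Kelston overflows.
  Ashby: +30 → 115 < 120
No further overflows.

3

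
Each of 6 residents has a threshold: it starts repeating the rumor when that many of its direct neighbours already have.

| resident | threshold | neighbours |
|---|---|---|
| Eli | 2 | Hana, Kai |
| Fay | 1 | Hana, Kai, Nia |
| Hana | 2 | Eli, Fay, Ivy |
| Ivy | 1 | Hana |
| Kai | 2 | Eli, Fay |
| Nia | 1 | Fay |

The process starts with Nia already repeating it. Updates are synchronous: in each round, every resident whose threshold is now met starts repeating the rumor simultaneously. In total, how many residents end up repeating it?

2

Round 1 — Nia starts repeating the rumor (initial).
Round 2 — checking thresholds:
  Fay: 1 of 3 neighbours ≥ 1, starts repeating the rumor.
Round 3 — no new spreads; cascade stops.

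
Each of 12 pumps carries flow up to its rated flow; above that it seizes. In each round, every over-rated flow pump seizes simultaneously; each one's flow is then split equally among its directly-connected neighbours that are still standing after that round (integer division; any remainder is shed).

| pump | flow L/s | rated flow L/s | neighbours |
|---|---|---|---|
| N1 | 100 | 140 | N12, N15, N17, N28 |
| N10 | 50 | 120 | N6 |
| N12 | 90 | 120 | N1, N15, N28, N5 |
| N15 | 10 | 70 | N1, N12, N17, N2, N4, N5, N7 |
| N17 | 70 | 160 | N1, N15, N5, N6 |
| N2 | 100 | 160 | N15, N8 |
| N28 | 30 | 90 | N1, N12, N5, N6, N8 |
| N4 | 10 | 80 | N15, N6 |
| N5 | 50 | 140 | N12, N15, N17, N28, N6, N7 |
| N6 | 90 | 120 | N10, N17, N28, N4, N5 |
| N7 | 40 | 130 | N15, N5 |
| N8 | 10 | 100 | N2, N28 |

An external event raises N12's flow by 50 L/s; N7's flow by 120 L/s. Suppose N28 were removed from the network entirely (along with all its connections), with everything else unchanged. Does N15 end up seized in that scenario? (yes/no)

yes

With N28 removed:
Round 1 — N12 at 140 > 120; N7 at 160 > 130. N12, N7 seize.
  N12 sheds 140 L/s to N1, N15, N5: 46 each (2 lost).
    N1: 100+46 = 146 > 140
    N15: 10+46 = 56 ≤ 70
    N5: 50+46 = 96 ≤ 140
  N7 sheds 160 L/s to N15, N5: 80 each.
    N15: 56+80 = 136 > 70
    N5: 96+80 = 176 > 140
Round 2 — N1, N15, N5 seize.
  N1 sheds 146 L/s to N17: 146 each.
    N17: 70+146 = 216 > 160
  N15 sheds 136 L/s to N17, N2, N4: 45 each (1 lost).
    N17: 216+45 = 261 > 160
    N2: 100+45 = 145 ≤ 160
    N4: 10+45 = 55 ≤ 80
  N5 sheds 176 L/s to N17, N6: 88 each.
    N17: 261+88 = 349 > 160
    N6: 90+88 = 178 > 120
Round 3 — N17, N6 seize.
  N17 sheds 349 L/s: no online neighbours, lost.
  N6 sheds 178 L/s to N10, N4: 89 each.
    N10: 50+89 = 139 > 120
    N4: 55+89 = 144 > 80
Round 4 — N10, N4 seize.
  N10 sheds 139 L/s: no online neighbours, lost.
  N4 sheds 144 L/s: no online neighbours, lost.
No further seizures.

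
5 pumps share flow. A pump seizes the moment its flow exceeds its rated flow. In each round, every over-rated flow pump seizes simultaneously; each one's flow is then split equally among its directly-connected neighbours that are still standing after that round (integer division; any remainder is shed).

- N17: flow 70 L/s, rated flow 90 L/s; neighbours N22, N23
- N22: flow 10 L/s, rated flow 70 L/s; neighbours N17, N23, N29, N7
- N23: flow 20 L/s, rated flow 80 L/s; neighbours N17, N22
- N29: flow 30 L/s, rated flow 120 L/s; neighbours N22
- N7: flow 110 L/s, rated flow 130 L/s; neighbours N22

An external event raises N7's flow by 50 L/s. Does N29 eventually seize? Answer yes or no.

no

Round 1 — N7 at 160 > 130. N7 seizes.
  N7 sheds 160 L/s to N22: 160 each.
    N22: 10+160 = 170 > 70
Round 2 — N22 seizes.
  N22 sheds 170 L/s to N17, N23, N29: 56 each (2 lost).
    N17: 70+56 = 126 > 90
    N23: 20+56 = 76 ≤ 80
    N29: 30+56 = 86 ≤ 120
Round 3 — N17 seizes.
  N17 sheds 126 L/s to N23: 126 each.
    N23: 76+126 = 202 > 80
Round 4 — N23 seizes.
  N23 sheds 202 L/s: no online neighbours, lost.
No further seizures.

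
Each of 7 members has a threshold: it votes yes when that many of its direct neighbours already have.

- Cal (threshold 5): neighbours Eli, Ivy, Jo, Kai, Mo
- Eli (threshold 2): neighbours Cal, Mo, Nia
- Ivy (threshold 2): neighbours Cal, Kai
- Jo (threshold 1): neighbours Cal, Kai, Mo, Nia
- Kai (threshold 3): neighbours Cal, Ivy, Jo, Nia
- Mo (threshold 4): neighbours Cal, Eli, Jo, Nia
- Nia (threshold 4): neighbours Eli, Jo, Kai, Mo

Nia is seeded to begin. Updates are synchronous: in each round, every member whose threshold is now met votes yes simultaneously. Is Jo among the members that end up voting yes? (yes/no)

yes

Round 1 — Nia votes yes (initial).
Round 2 — checking thresholds:
  Eli: 1 of 3 neighbours < 2, not yet.
  Jo: 1 of 4 neighbours ≥ 1, votes yes.
  Kai: 1 of 4 neighbours < 3, not yet.
  Mo: 1 of 4 neighbours < 4, not yet.
Round 3 — no new yes votes; cascade stops.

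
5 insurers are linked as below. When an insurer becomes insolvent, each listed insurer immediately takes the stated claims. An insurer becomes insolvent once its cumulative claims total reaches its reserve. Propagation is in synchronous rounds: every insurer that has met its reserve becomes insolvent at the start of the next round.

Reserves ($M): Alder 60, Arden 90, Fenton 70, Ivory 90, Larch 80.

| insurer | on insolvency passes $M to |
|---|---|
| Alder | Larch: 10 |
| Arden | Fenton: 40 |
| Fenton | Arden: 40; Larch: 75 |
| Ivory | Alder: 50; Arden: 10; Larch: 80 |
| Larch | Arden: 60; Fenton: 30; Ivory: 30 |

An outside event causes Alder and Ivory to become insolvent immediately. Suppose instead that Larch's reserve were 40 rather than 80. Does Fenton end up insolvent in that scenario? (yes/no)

With Larch's reserve at 40:
Round 1 — Alder, Ivory become insolvent (initial).
  Arden: +10 → 10 < 90
  Larch: +10+80 → 90 ≥ 40
Round 2 — Larch becomes insolvent.
  Arden: +60 → 70 < 90
  Fenton: +30 → 30 < 70
No further insolvencies.

no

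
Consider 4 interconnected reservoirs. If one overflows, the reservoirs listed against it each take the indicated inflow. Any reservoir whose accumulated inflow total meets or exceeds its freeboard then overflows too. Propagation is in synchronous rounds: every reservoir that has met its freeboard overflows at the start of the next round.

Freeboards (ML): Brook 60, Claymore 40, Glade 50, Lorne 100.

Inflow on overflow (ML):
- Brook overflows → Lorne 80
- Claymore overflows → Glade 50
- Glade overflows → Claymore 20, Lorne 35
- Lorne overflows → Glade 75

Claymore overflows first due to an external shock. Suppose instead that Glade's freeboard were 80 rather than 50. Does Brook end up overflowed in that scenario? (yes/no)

no

With Glade's freeboard at 80:
Round 1 — Claymore overflows (initial).
  Glade: +50 → 50 < 80
No further overflows.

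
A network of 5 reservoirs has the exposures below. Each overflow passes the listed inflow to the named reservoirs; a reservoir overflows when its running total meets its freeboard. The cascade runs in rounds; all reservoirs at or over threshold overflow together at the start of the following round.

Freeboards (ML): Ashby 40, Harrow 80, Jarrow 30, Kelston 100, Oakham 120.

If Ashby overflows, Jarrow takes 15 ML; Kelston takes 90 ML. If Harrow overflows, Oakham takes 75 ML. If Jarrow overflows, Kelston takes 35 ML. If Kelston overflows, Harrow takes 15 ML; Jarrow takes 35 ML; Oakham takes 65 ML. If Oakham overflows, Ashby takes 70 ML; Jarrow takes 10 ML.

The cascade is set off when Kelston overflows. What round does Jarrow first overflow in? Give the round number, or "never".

Round 1 — Kelston overflows (initial).
  Harrow: +15 → 15 < 80
  Jarrow: +35 → 35 ≥ 30
  Oakham: +65 → 65 < 120
Round 2 — Jarrow overflows.
No further overflows.

2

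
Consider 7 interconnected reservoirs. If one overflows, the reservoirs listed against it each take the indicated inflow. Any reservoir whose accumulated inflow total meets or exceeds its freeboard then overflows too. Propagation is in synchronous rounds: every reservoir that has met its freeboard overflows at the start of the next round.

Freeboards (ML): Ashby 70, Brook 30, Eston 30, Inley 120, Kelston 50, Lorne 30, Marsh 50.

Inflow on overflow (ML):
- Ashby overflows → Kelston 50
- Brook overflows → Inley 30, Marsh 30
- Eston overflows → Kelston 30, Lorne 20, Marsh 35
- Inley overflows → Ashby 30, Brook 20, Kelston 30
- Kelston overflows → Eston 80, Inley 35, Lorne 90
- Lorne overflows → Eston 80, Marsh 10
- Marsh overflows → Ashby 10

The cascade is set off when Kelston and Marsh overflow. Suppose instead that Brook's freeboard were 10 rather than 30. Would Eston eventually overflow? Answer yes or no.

yes

With Brook's freeboard at 10:
Round 1 — Kelston, Marsh overflow (initial).
  Ashby: +10 → 10 < 70
  Eston: +80 → 80 ≥ 30
  Inley: +35 → 35 < 120
  Lorne: +90 → 90 ≥ 30
Round 2 — Eston, Lorne overflow.
No further overflows.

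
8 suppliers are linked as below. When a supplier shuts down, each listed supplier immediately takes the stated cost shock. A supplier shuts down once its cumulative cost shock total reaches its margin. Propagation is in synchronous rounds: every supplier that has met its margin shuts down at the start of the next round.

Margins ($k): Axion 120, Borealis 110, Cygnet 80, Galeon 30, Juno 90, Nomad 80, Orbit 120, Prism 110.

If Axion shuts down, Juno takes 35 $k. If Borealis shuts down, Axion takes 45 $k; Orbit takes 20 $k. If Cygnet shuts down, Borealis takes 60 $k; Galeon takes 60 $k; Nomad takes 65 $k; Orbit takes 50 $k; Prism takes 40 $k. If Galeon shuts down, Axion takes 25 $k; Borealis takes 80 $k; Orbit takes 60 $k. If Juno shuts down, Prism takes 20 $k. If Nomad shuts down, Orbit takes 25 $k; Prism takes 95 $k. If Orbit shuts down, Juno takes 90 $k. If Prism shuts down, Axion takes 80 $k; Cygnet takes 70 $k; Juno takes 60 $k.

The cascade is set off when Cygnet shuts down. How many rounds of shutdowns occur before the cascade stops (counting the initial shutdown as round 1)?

5

Round 1 — Cygnet shuts down (initial).
  Borealis: +60 → 60 < 110
  Galeon: +60 → 60 ≥ 30
  Nomad: +65 → 65 < 80
  Orbit: +50 → 50 < 120
  Prism: +40 → 40 < 110
Round 2 — Galeon shuts down.
  Axion: +25 → 25 < 120
  Borealis: +80 → 140 ≥ 110
  Orbit: +60 → 110 < 120
Round 3 — Borealis shuts down.
  Axion: +45 → 70 < 120
  Orbit: +20 → 130 ≥ 120
Round 4 — Orbit shuts down.
  Juno: +90 → 90 ≥ 90
Round 5 — Juno shuts down.
  Prism: +20 → 60 < 110
No further shutdowns.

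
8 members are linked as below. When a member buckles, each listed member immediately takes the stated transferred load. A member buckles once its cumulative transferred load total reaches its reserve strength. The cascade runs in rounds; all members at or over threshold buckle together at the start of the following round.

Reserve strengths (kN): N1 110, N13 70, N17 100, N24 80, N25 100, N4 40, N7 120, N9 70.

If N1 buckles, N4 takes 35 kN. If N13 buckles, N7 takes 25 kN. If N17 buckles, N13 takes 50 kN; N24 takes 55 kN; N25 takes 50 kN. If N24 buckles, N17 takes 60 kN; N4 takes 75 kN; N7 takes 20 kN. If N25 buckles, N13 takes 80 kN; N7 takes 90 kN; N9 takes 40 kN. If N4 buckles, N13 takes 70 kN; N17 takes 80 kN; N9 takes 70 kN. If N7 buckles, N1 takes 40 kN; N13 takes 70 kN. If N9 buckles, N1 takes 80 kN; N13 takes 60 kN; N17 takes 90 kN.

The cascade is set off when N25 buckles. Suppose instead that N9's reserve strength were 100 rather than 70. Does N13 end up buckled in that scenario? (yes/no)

yes

With N9's reserve strength at 100:
Round 1 — N25 buckles (initial).
  N13: +80 → 80 ≥ 70
  N7: +90 → 90 < 120
  N9: +40 → 40 < 100
Round 2 — N13 buckles.
  N7: +25 → 115 < 120
No further bucklings.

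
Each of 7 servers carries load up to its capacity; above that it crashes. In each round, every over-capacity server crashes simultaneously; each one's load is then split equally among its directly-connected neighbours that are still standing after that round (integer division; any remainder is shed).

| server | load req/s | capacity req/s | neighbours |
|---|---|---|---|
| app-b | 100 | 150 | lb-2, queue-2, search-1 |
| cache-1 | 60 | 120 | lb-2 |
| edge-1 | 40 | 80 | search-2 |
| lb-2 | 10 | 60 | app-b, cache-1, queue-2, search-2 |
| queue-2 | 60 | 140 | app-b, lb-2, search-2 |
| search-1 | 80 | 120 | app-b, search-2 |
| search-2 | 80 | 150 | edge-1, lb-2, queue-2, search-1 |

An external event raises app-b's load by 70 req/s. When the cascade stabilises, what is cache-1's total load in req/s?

Round 1 — app-b at 170 > 150. app-b crashes.
  app-b sheds 170 req/s to lb-2, queue-2, search-1: 56 each (2 lost).
    lb-2: 10+56 = 66 > 60
    queue-2: 60+56 = 116 ≤ 140
    search-1: 80+56 = 136 > 120
Round 2 — lb-2, search-1 crash.
  lb-2 sheds 66 req/s to cache-1, queue-2, search-2: 22 each.
    cache-1: 60+22 = 82 ≤ 120
    queue-2: 116+22 = 138 ≤ 140
    search-2: 80+22 = 102 ≤ 150
  search-1 sheds 136 req/s to search-2: 136 each.
    search-2: 102+136 = 238 > 150
Round 3 — search-2 crashes.
  search-2 sheds 238 req/s to edge-1, queue-2: 119 each.
    edge-1: 40+119 = 159 > 80
    queue-2: 138+119 = 257 > 140
Round 4 — edge-1, queue-2 crash.
  edge-1 sheds 159 req/s: no online neighbours, lost.
  queue-2 sheds 257 req/s: no online neighbours, lost.
No further crashes.

82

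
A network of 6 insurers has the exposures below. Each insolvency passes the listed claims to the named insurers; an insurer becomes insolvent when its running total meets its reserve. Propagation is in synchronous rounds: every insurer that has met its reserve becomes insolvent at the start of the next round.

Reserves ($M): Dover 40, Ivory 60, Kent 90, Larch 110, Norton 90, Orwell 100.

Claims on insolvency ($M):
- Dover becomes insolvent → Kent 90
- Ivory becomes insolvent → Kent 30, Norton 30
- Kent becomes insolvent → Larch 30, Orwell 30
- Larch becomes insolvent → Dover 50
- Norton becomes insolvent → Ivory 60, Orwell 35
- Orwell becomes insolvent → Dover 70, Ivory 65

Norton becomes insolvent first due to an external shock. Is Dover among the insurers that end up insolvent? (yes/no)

Round 1 — Norton becomes insolvent (initial).
  Ivory: +60 → 60 ≥ 60
  Orwell: +35 → 35 < 100
Round 2 — Ivory becomes insolvent.
  Kent: +30 → 30 < 90
No further insolvencies.

no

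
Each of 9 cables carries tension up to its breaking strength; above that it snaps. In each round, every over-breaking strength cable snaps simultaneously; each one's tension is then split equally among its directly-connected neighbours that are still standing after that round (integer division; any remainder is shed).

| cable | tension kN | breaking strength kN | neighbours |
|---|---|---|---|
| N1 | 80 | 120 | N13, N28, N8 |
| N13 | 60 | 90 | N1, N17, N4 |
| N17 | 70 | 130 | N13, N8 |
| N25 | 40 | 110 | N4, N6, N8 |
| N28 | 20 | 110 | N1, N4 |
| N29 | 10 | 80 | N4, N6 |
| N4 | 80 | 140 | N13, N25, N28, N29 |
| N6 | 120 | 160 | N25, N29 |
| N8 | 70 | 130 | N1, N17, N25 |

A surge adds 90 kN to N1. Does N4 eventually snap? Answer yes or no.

no

Round 1 — N1 at 170 > 120. N1 snaps.
  N1 sheds 170 kN to N13, N28, N8: 56 each (2 lost).
    N13: 60+56 = 116 > 90
    N28: 20+56 = 76 ≤ 110
    N8: 70+56 = 126 ≤ 130
Round 2 — N13 snaps.
  N13 sheds 116 kN to N17, N4: 58 each.
    N17: 70+58 = 128 ≤ 130
    N4: 80+58 = 138 ≤ 140
No further breaks.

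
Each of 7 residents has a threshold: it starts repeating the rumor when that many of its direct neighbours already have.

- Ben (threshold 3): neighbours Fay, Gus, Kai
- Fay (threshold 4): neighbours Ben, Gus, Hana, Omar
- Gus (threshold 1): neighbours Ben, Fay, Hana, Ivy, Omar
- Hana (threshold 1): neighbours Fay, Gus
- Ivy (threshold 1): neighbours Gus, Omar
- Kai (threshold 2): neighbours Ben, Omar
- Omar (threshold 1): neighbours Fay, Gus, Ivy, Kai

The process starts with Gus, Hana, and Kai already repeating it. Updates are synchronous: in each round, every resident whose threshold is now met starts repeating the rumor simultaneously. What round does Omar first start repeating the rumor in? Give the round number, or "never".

Round 1 — Gus, Hana, Kai start repeating the rumor (initial).
Round 2 — checking thresholds:
  Ben: 2 of 3 neighbours < 3, below threshold.
  Fay: 2 of 4 neighbours < 4, below threshold.
  Ivy: 1 of 2 neighbours ≥ 1, starts repeating the rumor.
  Omar: 2 of 4 neighbours ≥ 1, starts repeating the rumor.
Round 3 — no new spreads; cascade stops.

2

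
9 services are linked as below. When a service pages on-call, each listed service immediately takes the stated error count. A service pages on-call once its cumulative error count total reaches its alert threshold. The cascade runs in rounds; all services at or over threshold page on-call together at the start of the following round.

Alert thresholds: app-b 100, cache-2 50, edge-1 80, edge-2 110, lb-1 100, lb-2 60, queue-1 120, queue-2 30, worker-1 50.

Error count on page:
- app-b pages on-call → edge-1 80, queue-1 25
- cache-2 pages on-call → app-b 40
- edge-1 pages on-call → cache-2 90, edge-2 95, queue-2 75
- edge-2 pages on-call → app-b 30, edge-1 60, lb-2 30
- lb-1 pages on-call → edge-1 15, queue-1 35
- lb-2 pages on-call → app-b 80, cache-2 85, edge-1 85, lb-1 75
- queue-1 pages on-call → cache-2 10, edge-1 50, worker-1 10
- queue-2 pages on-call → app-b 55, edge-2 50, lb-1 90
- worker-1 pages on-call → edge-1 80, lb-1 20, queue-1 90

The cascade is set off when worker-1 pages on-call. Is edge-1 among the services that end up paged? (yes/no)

Round 1 — worker-1 pages on-call (initial).
  edge-1: +80 → 80 ≥ 80
  lb-1: +20 → 20 < 100
  queue-1: +90 → 90 < 120
Round 2 — edge-1 pages on-call.
  cache-2: +90 → 90 ≥ 50
  edge-2: +95 → 95 < 110
  queue-2: +75 → 75 ≥ 30
Round 3 — cache-2, queue-2 page on-call.
  app-b: +40+55 → 95 < 100
  edge-2: +50 → 145 ≥ 110
  lb-1: +90 → 110 ≥ 100
Round 4 — edge-2, lb-1 page on-call.
  app-b: +30 → 125 ≥ 100
  lb-2: +30 → 30 < 60
  queue-1: +35 → 125 ≥ 120
Round 5 — app-b, queue-1 page on-call.
No further pages.

yes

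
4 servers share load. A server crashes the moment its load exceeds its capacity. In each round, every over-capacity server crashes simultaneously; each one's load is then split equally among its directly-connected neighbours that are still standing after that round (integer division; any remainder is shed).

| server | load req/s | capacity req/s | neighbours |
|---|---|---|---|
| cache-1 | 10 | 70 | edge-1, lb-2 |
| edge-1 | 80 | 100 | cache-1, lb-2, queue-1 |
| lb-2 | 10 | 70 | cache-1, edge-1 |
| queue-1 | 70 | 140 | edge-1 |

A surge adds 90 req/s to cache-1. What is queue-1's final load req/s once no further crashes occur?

135

Round 1 — cache-1 at 100 > 70. cache-1 crashes.
  cache-1 sheds 100 req/s to edge-1, lb-2: 50 each.
    edge-1: 80+50 = 130 > 100
    lb-2: 10+50 = 60 ≤ 70
Round 2 — edge-1 crashes.
  edge-1 sheds 130 req/s to lb-2, queue-1: 65 each.
    lb-2: 60+65 = 125 > 70
    queue-1: 70+65 = 135 ≤ 140
Round 3 — lb-2 crashes.
  lb-2 sheds 125 req/s: no online neighbours, lost.
No further crashes.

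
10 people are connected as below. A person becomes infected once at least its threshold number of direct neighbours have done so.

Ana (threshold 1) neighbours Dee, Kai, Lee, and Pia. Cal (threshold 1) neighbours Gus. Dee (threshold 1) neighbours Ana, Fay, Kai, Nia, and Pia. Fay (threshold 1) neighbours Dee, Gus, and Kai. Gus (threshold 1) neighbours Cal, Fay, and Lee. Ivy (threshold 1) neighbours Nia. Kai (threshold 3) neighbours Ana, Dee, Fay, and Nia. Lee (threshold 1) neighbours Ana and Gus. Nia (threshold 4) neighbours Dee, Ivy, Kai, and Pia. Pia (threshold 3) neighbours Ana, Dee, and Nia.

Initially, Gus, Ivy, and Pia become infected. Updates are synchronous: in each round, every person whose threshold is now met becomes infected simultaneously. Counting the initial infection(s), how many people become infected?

10

Round 1 — Gus, Ivy, Pia become infected (initial).
Round 2 — checking thresholds:
  Ana: 1 of 4 neighbours ≥ 1, becomes infected.
  Cal: 1 of 1 neighbours ≥ 1, becomes infected.
  Dee: 1 of 5 neighbours ≥ 1, becomes infected.
  Fay: 1 of 3 neighbours ≥ 1, becomes infected.
  Lee: 1 of 2 neighbours ≥ 1, becomes infected.
  Nia: 2 of 4 neighbours < 4, holds.
Round 3 — checking thresholds:
  Kai: 3 of 4 neighbours ≥ 3, becomes infected.
  Nia: 3 of 4 neighbours < 4, holds.
Round 4 — checking thresholds:
  Nia: 4 of 4 neighbours ≥ 4, becomes infected.
Round 5 — no new infections; cascade stops.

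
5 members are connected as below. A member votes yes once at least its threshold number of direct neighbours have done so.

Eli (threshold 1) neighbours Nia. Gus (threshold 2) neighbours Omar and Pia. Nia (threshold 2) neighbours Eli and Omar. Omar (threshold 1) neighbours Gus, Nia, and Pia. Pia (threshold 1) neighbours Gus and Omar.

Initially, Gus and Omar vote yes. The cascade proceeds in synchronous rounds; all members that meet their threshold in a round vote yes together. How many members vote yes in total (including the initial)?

Round 1 — Gus, Omar vote yes (initial).
Round 2 — checking thresholds:
  Nia: 1 of 2 neighbours < 2, below threshold.
  Pia: 2 of 2 neighbours ≥ 1, votes yes.
Round 3 — no new yes votes; cascade stops.

3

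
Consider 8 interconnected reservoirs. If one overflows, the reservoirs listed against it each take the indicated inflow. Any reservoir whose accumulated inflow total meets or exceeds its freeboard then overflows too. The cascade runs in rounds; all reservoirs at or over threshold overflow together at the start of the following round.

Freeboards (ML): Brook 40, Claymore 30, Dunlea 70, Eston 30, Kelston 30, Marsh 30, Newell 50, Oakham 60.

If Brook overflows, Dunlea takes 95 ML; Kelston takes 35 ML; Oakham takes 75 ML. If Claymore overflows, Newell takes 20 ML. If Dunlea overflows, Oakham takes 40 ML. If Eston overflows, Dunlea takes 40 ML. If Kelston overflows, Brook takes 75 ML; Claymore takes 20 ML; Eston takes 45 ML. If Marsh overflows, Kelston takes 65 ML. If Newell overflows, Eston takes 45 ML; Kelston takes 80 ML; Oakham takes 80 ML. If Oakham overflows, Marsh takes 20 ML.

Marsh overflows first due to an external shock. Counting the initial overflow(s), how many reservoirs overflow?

6

Round 1 — Marsh overflows (initial).
  Kelston: +65 → 65 ≥ 30
Round 2 — Kelston overflows.
  Brook: +75 → 75 ≥ 40
  Claymore: +20 → 20 < 30
  Eston: +45 → 45 ≥ 30
Round 3 — Brook, Eston overflow.
  Dunlea: +95+40 → 135 ≥ 70
  Oakham: +75 → 75 ≥ 60
Round 4 — Dunlea, Oakham overflow.
No further overflows.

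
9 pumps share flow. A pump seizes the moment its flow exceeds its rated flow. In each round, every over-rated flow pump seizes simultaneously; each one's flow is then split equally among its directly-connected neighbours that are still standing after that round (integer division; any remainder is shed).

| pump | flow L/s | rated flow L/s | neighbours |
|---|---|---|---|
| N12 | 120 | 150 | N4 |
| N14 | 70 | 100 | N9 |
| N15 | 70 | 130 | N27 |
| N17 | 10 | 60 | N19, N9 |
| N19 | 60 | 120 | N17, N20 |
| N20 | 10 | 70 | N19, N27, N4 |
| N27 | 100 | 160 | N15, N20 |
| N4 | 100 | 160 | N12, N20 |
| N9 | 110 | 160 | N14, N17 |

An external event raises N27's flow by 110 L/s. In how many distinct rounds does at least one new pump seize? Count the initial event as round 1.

2

Round 1 — N27 at 210 > 160. N27 seizes.
  N27 sheds 210 L/s to N15, N20: 105 each.
    N15: 70+105 = 175 > 130
    N20: 10+105 = 115 > 70
Round 2 — N15, N20 seize.
  N15 sheds 175 L/s: no online neighbours, lost.
  N20 sheds 115 L/s to N19, N4: 57 each (1 lost).
    N19: 60+57 = 117 ≤ 120
    N4: 100+57 = 157 ≤ 160
No further seizures.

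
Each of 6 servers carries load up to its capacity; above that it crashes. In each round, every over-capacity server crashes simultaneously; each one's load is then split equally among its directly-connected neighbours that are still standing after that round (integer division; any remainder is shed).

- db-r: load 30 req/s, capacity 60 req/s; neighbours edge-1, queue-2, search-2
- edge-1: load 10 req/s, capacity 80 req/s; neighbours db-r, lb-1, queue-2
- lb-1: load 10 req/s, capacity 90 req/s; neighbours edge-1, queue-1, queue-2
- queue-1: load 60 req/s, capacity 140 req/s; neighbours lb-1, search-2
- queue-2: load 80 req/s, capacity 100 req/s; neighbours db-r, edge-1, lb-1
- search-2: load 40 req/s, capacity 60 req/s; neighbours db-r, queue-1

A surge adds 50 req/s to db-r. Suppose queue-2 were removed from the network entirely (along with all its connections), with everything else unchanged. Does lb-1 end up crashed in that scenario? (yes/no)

no

With queue-2 removed:
Round 1 — db-r at 80 > 60. db-r crashes.
  db-r sheds 80 req/s to edge-1, search-2: 40 each.
    edge-1: 10+40 = 50 ≤ 80
    search-2: 40+40 = 80 > 60
Round 2 — search-2 crashes.
  search-2 sheds 80 req/s to queue-1: 80 each.
    queue-1: 60+80 = 140 ≤ 140
No further crashes.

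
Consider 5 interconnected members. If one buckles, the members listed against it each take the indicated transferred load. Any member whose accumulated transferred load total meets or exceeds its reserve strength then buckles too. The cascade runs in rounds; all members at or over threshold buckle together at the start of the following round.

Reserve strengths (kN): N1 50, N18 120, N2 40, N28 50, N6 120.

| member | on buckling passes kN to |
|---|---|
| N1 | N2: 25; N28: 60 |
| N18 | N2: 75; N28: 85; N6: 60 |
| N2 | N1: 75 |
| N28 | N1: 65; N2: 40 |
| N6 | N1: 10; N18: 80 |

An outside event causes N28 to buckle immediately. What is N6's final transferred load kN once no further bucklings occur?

Round 1 — N28 buckles (initial).
  N1: +65 → 65 ≥ 50
  N2: +40 → 40 ≥ 40
Round 2 — N1, N2 buckle.
No further bucklings.

0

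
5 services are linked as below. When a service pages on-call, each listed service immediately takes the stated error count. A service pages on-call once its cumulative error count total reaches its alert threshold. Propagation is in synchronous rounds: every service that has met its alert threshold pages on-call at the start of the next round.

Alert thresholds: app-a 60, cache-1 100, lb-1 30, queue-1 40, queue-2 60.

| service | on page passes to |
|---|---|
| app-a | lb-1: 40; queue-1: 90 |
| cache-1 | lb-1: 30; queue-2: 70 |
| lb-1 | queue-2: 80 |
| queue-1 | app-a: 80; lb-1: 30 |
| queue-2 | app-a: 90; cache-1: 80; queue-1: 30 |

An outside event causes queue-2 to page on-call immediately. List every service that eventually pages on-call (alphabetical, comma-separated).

Round 1 — queue-2 pages on-call (initial).
  app-a: +90 → 90 ≥ 60
  cache-1: +80 → 80 < 100
  queue-1: +30 → 30 < 40
Round 2 — app-a pages on-call.
  lb-1: +40 → 40 ≥ 30
  queue-1: +90 → 120 ≥ 40
Round 3 — lb-1, queue-1 page on-call.
No further pages.

app-a, lb-1, queue-1, queue-2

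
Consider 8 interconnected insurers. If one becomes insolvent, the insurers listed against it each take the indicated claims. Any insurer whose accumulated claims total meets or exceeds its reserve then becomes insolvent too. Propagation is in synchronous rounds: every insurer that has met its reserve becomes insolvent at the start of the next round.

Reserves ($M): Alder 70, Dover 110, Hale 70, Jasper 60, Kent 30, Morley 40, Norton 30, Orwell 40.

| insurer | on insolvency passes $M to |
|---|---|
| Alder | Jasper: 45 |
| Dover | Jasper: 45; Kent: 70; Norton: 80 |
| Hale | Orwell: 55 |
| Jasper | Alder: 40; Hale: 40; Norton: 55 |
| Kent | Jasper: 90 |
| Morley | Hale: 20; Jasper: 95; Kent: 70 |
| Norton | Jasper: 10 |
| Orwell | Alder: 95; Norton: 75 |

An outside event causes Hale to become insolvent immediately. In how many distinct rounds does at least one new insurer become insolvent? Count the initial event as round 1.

3

Round 1 — Hale becomes insolvent (initial).
  Orwell: +55 → 55 ≥ 40
Round 2 — Orwell becomes insolvent.
  Alder: +95 → 95 ≥ 70
  Norton: +75 → 75 ≥ 30
Round 3 — Alder, Norton become insolvent.
  Jasper: +45+10 → 55 < 60
No further insolvencies.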